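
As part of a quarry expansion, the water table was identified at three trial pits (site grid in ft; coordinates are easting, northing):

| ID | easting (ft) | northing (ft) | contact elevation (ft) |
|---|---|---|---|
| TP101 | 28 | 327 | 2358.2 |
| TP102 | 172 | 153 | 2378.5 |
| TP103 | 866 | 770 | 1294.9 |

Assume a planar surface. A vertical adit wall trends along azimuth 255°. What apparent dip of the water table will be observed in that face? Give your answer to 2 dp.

Let the plane be z = a·easting + b·northing + c.
TP102−TP101: 144a − 174b = 20.3;  TP103−TP101: 838a + 443b = −1063.3.
Solving gives a = −0.83978, b = −0.81166.
Unit vector along 255° is (sin 255°, cos 255°) = (-0.9659, -0.2588).
Slope in that direction = a·(-0.9659) + b·(-0.2588) = 1.02124.
Apparent dip = arctan|1.02124| = 45.60° (true dip is 49.4°, so apparent ≤ true as expected).

45.60°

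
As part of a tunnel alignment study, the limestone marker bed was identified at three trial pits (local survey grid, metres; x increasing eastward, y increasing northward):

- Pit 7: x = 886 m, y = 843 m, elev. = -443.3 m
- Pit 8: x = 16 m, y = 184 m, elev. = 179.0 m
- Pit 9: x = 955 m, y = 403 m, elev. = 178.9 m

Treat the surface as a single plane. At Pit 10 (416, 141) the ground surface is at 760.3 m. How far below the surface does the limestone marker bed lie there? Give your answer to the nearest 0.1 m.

395.4 m

Two edge vectors: Pit 7→Pit 8 = (-870, -659, 622.3), Pit 7→Pit 9 = (69, -440, 622.2).
Normal n = (Pit 7→Pit 8) × (Pit 7→Pit 9) = (-136217.8, 584252.7, 428271).
So ∂z/∂x = −n_x/n_z = 0.31806 and ∂z/∂y = −n_y/n_z = −1.36421.
Intercept c from Pit 7: -443.3 − 281.81 + 1150.03 = 424.93.
At (416, 141): z_contact = 132.31 − 192.35 + 424.93 = 364.89 m.
Depth below ground = 760.3 − 364.89 = 395.4 m.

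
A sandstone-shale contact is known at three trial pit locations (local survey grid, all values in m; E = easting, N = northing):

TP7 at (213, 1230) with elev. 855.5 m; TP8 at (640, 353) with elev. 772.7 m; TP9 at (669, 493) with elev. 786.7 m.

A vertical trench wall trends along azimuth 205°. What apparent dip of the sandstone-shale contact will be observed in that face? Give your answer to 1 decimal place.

Let the plane be z = a·E + b·N + c.
TP8−TP7: 427a − 877b = −82.8;  TP9−TP7: 456a − 737b = −68.8.
Solving gives a = 0.00805, b = 0.09833.
Unit vector along 205° is (sin 205°, cos 205°) = (-0.4226, -0.9063).
Slope in that direction = a·(-0.4226) + b·(-0.9063) = −0.09252.
Apparent dip = arctan|0.09252| = 5.3° (true dip is 5.6°, so apparent ≤ true as expected).

5.3°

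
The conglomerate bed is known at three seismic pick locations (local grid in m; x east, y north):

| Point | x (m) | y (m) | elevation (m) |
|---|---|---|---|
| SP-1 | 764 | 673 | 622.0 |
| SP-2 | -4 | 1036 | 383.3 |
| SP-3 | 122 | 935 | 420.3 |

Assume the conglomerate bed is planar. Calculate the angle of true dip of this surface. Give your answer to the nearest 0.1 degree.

18.8°

Two edge vectors: SP-1→SP-2 = (-768, 363, -238.7), SP-1→SP-3 = (-642, 262, -201.7).
Normal n = (SP-1→SP-2) × (SP-1→SP-3) = (-10677.7, -1660.2, 31830).
So ∂z/∂x = −n_x/n_z = 0.33546 and ∂z/∂y = −n_y/n_z = 0.05216.
Gradient magnitude |∇z| = √(a² + b²) = √(0.11253 + 0.00272) = 0.33949.
True dip = arctan(0.33949) = 18.8°, dipping toward W (azimuth ≈ 261°).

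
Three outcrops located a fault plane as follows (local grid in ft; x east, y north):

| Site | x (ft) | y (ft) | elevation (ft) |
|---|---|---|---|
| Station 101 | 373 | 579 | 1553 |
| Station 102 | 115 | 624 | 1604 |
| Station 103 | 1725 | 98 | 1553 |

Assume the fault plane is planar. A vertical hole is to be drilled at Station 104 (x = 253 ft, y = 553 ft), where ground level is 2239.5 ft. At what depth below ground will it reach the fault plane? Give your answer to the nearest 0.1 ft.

611.6 ft

Let the plane be z = a·x + b·y + c.
Station 102−Station 101: −258a + 45b = 51;  Station 103−Station 101: 1352a − 481b = 0.
Solving gives a = −0.387793, b = −1.090012.
Then c = 1553 − a·373 − b·579 = 2328.76.
At (253, 553): z_contact = −98.11 − 602.78 + 2328.76 = 1627.88 ft.
Depth below ground = 2239.5 − 1627.88 = 611.6 ft.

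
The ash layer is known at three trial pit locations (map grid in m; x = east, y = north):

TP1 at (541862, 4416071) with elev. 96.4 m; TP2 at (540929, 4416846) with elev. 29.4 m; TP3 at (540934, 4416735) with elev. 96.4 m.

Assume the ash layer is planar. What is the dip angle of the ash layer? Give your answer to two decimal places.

Two edge vectors: TP1→TP2 = (-933, 775, -67), TP1→TP3 = (-928, 664, 0).
Normal n = (TP1→TP2) × (TP1→TP3) = (44488, 62176, 99688).
So ∂z/∂x = −n_x/n_z = −0.44627 and ∂z/∂y = −n_y/n_z = −0.62371.
Gradient magnitude |∇z| = √(a² + b²) = √(0.19916 + 0.38901) = 0.76692.
True dip = arctan(0.76692) = 37.49°, dipping toward NE (azimuth ≈ 036°).

37.49°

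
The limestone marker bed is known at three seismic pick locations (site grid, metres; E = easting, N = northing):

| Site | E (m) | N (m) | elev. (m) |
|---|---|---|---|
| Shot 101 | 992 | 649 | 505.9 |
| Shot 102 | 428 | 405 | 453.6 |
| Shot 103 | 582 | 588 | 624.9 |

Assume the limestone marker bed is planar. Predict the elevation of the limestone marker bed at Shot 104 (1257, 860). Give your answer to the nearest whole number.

Two edge vectors: Shot 101→Shot 102 = (-564, -244, -52.3), Shot 101→Shot 103 = (-410, -61, 119).
Normal n = (Shot 101→Shot 102) × (Shot 101→Shot 103) = (-32226.3, 88559, -65636).
So ∂z/∂E = −n_x/n_z = −0.49099 and ∂z/∂N = −n_y/n_z = 1.34924.
Intercept c from Shot 101: 505.9 + 487.06 − 875.66 = 117.30.
At (1257, 860): z = −617.2 + 1160.4 + 117.30 = 660.5 m.

660 m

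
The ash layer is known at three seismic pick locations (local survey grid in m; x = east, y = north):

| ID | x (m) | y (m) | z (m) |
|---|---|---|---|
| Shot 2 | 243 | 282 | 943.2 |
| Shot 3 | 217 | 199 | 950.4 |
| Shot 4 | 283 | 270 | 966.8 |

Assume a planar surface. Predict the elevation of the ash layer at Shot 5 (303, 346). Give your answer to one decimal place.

Two edge vectors: Shot 2→Shot 3 = (-26, -83, 7.2), Shot 2→Shot 4 = (40, -12, 23.6).
Normal n = (Shot 2→Shot 3) × (Shot 2→Shot 4) = (-1872.4, 901.6, 3632).
So ∂z/∂x = −n_x/n_z = 0.51553 and ∂z/∂y = −n_y/n_z = −0.24824.
Intercept c from Shot 2: 943.2 − 125.27 + 70.00 = 887.93.
At (303, 346): z = 156.2 − 85.9 + 887.93 = 958.2 m.

958.2 m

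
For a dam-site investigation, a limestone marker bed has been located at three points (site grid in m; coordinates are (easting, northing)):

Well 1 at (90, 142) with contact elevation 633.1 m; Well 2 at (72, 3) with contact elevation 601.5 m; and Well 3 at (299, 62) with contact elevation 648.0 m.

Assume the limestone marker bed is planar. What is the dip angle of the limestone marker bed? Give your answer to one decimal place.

Let the plane be z = a·E + b·N + c.
Well 2−Well 1: −18a − 139b = −31.6;  Well 3−Well 1: 209a − 80b = 14.9.
Solving gives a = 0.15083, b = 0.20781.
Gradient magnitude |∇z| = √(a² + b²) = √(0.02275 + 0.04318) = 0.25678.
True dip = arctan(0.25678) = 14.4°, dipping toward SW (azimuth ≈ 216°).

14.4°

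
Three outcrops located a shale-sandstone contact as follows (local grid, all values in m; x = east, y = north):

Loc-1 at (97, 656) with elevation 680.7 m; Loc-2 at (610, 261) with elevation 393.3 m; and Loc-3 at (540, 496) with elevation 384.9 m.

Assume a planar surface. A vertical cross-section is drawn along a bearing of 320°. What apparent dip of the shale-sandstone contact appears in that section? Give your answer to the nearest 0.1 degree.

16.1°

Let the plane be z = a·x + b·y + c.
Loc-2−Loc-1: 513a − 395b = −287.4;  Loc-3−Loc-1: 443a − 160b = −295.8.
Solving gives a = −0.76268, b = −0.26293.
Unit vector along 320° is (sin 320°, cos 320°) = (-0.6428, 0.7660).
Slope in that direction = a·(-0.6428) + b·(0.7660) = 0.28883.
Apparent dip = arctan|0.28883| = 16.1° (true dip is 38.9°, so apparent ≤ true as expected).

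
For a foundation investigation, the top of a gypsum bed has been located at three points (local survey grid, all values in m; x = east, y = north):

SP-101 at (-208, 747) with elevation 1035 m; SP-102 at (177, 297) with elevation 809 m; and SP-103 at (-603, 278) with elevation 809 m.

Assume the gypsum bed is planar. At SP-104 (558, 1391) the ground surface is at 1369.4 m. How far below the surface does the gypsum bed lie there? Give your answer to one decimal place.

26.8 m

Two edge vectors: SP-101→SP-102 = (385, -450, -226), SP-101→SP-103 = (-395, -469, -226).
Normal n = (SP-101→SP-102) × (SP-101→SP-103) = (-4294, 176280, -358315).
So ∂z/∂x = −n_x/n_z = −0.011984 and ∂z/∂y = −n_y/n_z = 0.491969.
Intercept c from SP-101: 1035 − 2.49 − 367.50 = 665.01.
At (558, 1391): z_contact = −6.69 + 684.33 + 665.01 = 1342.65 m.
Depth below ground = 1369.4 − 1342.65 = 26.8 m.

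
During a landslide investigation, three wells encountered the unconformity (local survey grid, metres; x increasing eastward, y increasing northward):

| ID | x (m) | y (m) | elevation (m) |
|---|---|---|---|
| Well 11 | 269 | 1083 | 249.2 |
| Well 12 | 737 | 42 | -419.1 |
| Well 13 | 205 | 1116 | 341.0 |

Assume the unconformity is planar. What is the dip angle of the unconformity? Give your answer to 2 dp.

55.15°

Let the plane be z = a·x + b·y + c.
Well 12−Well 11: 468a − 1041b = −668.3;  Well 13−Well 11: −64a + 33b = 91.8.
Solving gives a = −1.43630, b = −0.00374.
Gradient magnitude |∇z| = √(a² + b²) = √(2.06296 + 0.00001) = 1.43631.
True dip = arctan(1.43631) = 55.15°, dipping toward E (azimuth ≈ 090°).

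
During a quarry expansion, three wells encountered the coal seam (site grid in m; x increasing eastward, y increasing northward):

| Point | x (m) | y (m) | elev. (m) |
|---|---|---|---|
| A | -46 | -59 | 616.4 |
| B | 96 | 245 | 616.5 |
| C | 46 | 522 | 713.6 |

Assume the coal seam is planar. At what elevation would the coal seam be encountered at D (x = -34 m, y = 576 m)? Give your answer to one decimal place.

770.5 m

Let the plane be z = a·x + b·y + c.
B−A: 142a + 304b = 0.1;  C−A: 92a + 581b = 97.2.
Solving gives a = −0.54078, b = 0.25293.
Then c = 616.4 − a·-46 − b·-59 = 606.45.
At (-34, 576): z = 18.4 + 145.7 + 606.45 = 770.5 m.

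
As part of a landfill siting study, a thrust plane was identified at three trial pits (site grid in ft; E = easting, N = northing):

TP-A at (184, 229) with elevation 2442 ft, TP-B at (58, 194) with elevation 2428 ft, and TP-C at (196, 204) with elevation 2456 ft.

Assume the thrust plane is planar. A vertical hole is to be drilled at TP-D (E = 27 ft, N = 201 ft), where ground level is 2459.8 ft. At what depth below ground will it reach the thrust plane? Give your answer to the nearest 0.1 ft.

42.2 ft

Let the plane be z = a·E + b·N + c.
TP-B−TP-A: −126a − 35b = −14;  TP-C−TP-A: 12a − 25b = 14.
Solving gives a = 0.23529, b = −0.44706.
Then c = 2442 − a·184 − b·229 = 2501.08.
At (27, 201): z_contact = 6.35 − 89.86 + 2501.08 = 2417.58 ft.
Depth below ground = 2459.8 − 2417.58 = 42.2 ft.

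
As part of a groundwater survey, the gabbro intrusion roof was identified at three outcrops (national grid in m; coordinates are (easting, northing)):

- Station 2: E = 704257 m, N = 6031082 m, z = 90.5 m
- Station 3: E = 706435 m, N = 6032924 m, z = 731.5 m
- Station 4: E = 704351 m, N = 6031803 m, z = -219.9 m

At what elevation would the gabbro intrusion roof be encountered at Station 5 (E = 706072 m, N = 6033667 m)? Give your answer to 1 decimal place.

Let the plane be z = a·E + b·N + c.
Station 3−Station 2: 2178a + 1842b = 641;  Station 4−Station 2: 94a + 721b = −310.4.
Solving gives a = 0.739997996, b = −0.526990030.
Then c = 90.5 − a·704257 − b·6031082 = 2657261.82.
At (706072, 6033667): z = 522491.9 − 3179682.4 + 2657261.82 = 71.3 m.

71.3 m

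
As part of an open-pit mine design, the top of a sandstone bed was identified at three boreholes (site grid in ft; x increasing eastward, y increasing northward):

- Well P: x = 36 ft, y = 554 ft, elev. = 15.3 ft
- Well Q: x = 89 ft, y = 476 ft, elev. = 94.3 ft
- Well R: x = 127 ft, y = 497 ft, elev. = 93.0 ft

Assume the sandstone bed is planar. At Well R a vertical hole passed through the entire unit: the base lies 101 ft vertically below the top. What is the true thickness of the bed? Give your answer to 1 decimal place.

77.2 ft

Let the plane be z = a·x + b·y + c.
Well Q−Well P: 53a − 78b = 79;  Well R−Well P: 91a − 57b = 77.7.
Solving gives a = 0.38205, b = −0.75323.
|∇z| = √(a²+b²) = 0.84458, so dip δ = arctan(0.84458) = 40.18°.
True thickness = vertical thickness × cos δ = 101 × cos 40.18° = 77.2 ft.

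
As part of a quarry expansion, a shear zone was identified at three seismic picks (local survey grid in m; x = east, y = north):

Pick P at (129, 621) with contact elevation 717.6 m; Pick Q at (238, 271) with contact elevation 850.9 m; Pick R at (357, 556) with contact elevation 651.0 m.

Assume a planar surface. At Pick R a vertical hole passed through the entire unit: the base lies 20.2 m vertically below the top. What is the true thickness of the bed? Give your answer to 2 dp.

16.71 m

Two edge vectors: Pick P→Pick Q = (109, -350, 133.3), Pick P→Pick R = (228, -65, -66.6).
Normal n = (Pick P→Pick Q) × (Pick P→Pick R) = (31974.5, 37651.8, 72715).
So ∂z/∂x = −n_x/n_z = −0.43972 and ∂z/∂y = −n_y/n_z = −0.51780.
|∇z| = √(a²+b²) = 0.67932, so dip δ = arctan(0.67932) = 34.19°.
True thickness = vertical thickness × cos δ = 20.2 × cos 34.19° = 16.71 m.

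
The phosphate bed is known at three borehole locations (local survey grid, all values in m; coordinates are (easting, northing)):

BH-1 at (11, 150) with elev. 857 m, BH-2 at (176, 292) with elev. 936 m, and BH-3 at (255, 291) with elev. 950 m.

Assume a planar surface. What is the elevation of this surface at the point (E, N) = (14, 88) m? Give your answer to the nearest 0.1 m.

Let the plane be z = a·E + b·N + c.
BH-2−BH-1: 165a + 142b = 79;  BH-3−BH-1: 244a + 141b = 93.
Solving gives a = 0.18159, b = 0.34534.
Then c = 857 − a·11 − b·150 = 803.20.
At (14, 88): z = 2.5 + 30.4 + 803.20 = 836.1 m.

836.1 m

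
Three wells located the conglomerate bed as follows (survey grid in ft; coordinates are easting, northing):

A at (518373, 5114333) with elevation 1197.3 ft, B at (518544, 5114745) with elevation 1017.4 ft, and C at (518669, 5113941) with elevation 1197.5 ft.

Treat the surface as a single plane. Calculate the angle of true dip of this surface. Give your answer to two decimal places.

25.05°

Let the plane be z = a·easting + b·northing + c.
B−A: 171a + 412b = −179.9;  C−A: 296a − 392b = 0.2.
Solving gives a = −0.37272, b = −0.28195.
Gradient magnitude |∇z| = √(a² + b²) = √(0.13892 + 0.07950) = 0.46735.
True dip = arctan(0.46735) = 25.05°, dipping toward NE (azimuth ≈ 053°).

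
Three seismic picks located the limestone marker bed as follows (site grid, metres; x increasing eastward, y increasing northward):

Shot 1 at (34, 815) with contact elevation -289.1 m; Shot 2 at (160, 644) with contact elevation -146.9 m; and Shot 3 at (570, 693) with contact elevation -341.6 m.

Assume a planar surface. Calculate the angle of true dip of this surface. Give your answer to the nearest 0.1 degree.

Let the plane be z = a·x + b·y + c.
Shot 2−Shot 1: 126a − 171b = 142.2;  Shot 3−Shot 1: 536a − 122b = −52.5.
Solving gives a = −0.34510, b = −1.08587.
Gradient magnitude |∇z| = √(a² + b²) = √(0.11910 + 1.17910) = 1.13939.
True dip = arctan(1.13939) = 48.7°, dipping toward NNE (azimuth ≈ 018°).

48.7°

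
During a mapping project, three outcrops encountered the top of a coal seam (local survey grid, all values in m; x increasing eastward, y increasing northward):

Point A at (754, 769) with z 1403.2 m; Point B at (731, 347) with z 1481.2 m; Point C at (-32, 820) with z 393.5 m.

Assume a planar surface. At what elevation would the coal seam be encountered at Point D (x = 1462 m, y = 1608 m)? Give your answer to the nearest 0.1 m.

Two edge vectors: Point A→Point B = (-23, -422, 78), Point A→Point C = (-786, 51, -1009.7).
Normal n = (Point A→Point B) × (Point A→Point C) = (422115.4, -84531.1, -332865).
So ∂z/∂x = −n_x/n_z = 1.268128 and ∂z/∂y = −n_y/n_z = −0.253950.
Intercept c from Point A: 1403.2 − 956.17 + 195.29 = 642.32.
At (1462, 1608): z = 1854.0 − 408.4 + 642.32 = 2088.0 m.

2088.0 m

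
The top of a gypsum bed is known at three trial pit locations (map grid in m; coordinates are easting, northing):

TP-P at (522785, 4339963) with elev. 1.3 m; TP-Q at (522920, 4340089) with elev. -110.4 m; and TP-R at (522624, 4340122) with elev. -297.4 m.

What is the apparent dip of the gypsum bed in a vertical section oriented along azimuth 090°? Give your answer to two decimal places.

25.46°

Two edge vectors: TP-P→TP-Q = (135, 126, -111.7), TP-P→TP-R = (-161, 159, -298.7).
Normal n = (TP-P→TP-Q) × (TP-P→TP-R) = (-19875.9, 58308.2, 41751).
So ∂z/∂easting = −n_x/n_z = 0.47606 and ∂z/∂northing = −n_y/n_z = −1.39657.
Unit vector along 090° is (sin 90°, cos 90°) = (1.0000, 0.0000).
Slope in that direction = a·(1.0000) + b·(0.0000) = 0.47606.
Apparent dip = arctan|0.47606| = 25.46° (true dip is 55.9°, so apparent ≤ true as expected).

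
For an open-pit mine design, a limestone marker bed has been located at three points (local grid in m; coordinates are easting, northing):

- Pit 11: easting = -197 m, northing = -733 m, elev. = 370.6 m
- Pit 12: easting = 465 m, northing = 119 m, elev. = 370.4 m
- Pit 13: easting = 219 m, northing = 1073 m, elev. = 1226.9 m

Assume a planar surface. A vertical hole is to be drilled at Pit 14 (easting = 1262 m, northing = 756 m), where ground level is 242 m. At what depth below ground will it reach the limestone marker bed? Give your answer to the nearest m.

Two edge vectors: Pit 11→Pit 12 = (662, 852, -0.2), Pit 11→Pit 13 = (416, 1806, 856.3).
Normal n = (Pit 11→Pit 12) × (Pit 11→Pit 13) = (729928.8, -566953.8, 841140).
So ∂z/∂easting = −n_x/n_z = −0.86779 and ∂z/∂northing = −n_y/n_z = 0.67403.
Intercept c from Pit 11: 370.6 − 170.95 + 494.06 = 693.71.
At (1262, 756): z_contact = −1095.1 + 509.6 + 693.71 = 108.1 m.
Depth below ground = 242 − 108.1 = 134 m.

134 m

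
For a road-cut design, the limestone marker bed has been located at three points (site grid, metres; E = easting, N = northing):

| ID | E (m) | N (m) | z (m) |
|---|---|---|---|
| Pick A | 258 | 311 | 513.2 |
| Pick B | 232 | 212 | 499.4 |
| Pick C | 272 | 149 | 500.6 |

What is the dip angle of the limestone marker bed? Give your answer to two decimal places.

Two edge vectors: Pick A→Pick B = (-26, -99, -13.8), Pick A→Pick C = (14, -162, -12.6).
Normal n = (Pick A→Pick B) × (Pick A→Pick C) = (-988.2, -520.8, 5598).
So ∂z/∂E = −n_x/n_z = 0.17653 and ∂z/∂N = −n_y/n_z = 0.09303.
Gradient magnitude |∇z| = √(a² + b²) = √(0.03116 + 0.00866) = 0.19954.
True dip = arctan(0.19954) = 11.28°, dipping toward WSW (azimuth ≈ 242°).

11.28°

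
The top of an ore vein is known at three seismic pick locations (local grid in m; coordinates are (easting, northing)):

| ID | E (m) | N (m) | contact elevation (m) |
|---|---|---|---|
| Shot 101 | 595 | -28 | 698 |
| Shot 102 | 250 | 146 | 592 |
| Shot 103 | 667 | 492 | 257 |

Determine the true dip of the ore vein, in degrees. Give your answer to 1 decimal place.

Two edge vectors: Shot 101→Shot 102 = (-345, 174, -106), Shot 101→Shot 103 = (72, 520, -441).
Normal n = (Shot 101→Shot 102) × (Shot 101→Shot 103) = (-21614, -159777, -191928).
So ∂z/∂E = −n_x/n_z = −0.11262 and ∂z/∂N = −n_y/n_z = −0.83248.
Gradient magnitude |∇z| = √(a² + b²) = √(0.01268 + 0.69303) = 0.84007.
True dip = arctan(0.84007) = 40.0°, dipping toward N (azimuth ≈ 008°).

40.0°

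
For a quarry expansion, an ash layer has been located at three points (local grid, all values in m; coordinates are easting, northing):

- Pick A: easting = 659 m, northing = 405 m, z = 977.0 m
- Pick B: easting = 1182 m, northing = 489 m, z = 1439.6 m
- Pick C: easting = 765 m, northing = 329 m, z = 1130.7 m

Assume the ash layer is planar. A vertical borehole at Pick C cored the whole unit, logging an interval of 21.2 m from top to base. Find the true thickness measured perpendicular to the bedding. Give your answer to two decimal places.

13.71 m

Let the plane be z = a·easting + b·northing + c.
Pick B−Pick A: 523a + 84b = 462.6;  Pick C−Pick A: 106a − 76b = 153.7.
Solving gives a = 0.98800, b = −0.64436.
|∇z| = √(a²+b²) = 1.17956, so dip δ = arctan(1.17956) = 49.71°.
True thickness = vertical thickness × cos δ = 21.2 × cos 49.71° = 13.71 m.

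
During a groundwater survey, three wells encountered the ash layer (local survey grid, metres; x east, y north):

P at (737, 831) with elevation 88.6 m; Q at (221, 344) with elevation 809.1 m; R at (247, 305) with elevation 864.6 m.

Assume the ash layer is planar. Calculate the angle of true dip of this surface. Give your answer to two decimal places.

Two edge vectors: P→Q = (-516, -487, 720.5), P→R = (-490, -526, 776).
Normal n = (P→Q) × (P→R) = (1071, 47371, 32786).
So ∂z/∂x = −n_x/n_z = −0.03267 and ∂z/∂y = −n_y/n_z = −1.44485.
Gradient magnitude |∇z| = √(a² + b²) = √(0.00107 + 2.08760) = 1.44522.
True dip = arctan(1.44522) = 55.32°, dipping toward N (azimuth ≈ 001°).

55.32°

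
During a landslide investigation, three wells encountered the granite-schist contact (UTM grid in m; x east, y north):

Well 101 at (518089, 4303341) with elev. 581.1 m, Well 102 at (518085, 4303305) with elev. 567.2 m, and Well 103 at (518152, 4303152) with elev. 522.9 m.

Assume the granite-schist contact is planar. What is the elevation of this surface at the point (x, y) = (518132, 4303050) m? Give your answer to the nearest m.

Two edge vectors: Well 101→Well 102 = (-4, -36, -13.9), Well 101→Well 103 = (63, -189, -58.2).
Normal n = (Well 101→Well 102) × (Well 101→Well 103) = (-531.9, -1108.5, 3024).
So ∂z/∂x = −n_x/n_z = 0.17589286 and ∂z/∂y = −n_y/n_z = 0.36656746.
Intercept c from Well 101: 581.1 − 91128.15 − 1577464.78 = −1668011.84.
At (518132, 4303050): z = 91135.7 + 1577358.1 − 1668011.84 = 482.0 m.

482 m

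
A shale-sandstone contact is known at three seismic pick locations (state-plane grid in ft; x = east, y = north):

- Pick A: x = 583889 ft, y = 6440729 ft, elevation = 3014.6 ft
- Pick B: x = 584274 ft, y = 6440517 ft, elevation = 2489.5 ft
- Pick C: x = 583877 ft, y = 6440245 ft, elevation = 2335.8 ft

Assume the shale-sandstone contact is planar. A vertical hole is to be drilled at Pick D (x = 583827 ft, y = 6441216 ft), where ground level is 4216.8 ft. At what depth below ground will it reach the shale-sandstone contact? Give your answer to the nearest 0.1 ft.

476.0 ft

Let the plane be z = a·x + b·y + c.
Pick B−Pick A: 385a − 212b = −525.1;  Pick C−Pick A: −12a − 484b = −678.8.
Solving gives a = −0.583653459, b = 1.416950086.
Then c = 3014.6 − a·583889 − b·6440729 = −8782388.07.
At (583827, 6441216): z_contact = −340752.65 + 9126881.56 − 8782388.07 = 3740.84 ft.
Depth below ground = 4216.8 − 3740.84 = 476.0 ft.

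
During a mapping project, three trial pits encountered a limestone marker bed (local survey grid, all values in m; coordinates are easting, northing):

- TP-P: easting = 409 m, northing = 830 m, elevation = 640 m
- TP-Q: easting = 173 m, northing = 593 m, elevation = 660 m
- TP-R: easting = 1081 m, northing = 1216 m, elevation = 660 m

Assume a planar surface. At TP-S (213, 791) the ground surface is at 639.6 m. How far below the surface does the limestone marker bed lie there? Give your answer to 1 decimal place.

Two edge vectors: TP-P→TP-Q = (-236, -237, 20), TP-P→TP-R = (672, 386, 20).
Normal n = (TP-P→TP-Q) × (TP-P→TP-R) = (-12460, 18160, 68168).
So ∂z/∂easting = −n_x/n_z = 0.182784 and ∂z/∂northing = −n_y/n_z = −0.266401.
Intercept c from TP-P: 640 − 74.76 + 221.11 = 786.35.
At (213, 791): z_contact = 38.93 − 210.72 + 786.35 = 614.56 m.
Depth below ground = 639.6 − 614.56 = 25.0 m.

25.0 m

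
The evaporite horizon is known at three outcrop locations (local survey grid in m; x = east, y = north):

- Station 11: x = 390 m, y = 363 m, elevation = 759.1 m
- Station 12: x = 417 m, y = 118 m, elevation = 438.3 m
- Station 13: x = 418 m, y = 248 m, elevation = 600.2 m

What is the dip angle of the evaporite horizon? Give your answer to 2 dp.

53.72°

Two edge vectors: Station 11→Station 12 = (27, -245, -320.8), Station 11→Station 13 = (28, -115, -158.9).
Normal n = (Station 11→Station 12) × (Station 11→Station 13) = (2038.5, -4692.1, 3755).
So ∂z/∂x = −n_x/n_z = −0.54288 and ∂z/∂y = −n_y/n_z = 1.24956.
Gradient magnitude |∇z| = √(a² + b²) = √(0.29471 + 1.56140) = 1.36239.
True dip = arctan(1.36239) = 53.72°, dipping toward SSE (azimuth ≈ 157°).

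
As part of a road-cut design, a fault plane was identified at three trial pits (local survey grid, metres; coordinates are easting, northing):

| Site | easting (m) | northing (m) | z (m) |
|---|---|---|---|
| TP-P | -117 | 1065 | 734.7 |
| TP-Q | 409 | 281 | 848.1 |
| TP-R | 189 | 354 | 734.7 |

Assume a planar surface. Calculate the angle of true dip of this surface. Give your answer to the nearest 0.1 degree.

33.2°

Let the plane be z = a·easting + b·northing + c.
TP-Q−TP-P: 526a − 784b = 113.4;  TP-R−TP-P: 306a − 711b = 0.
Solving gives a = 0.60133, b = 0.25880.
Gradient magnitude |∇z| = √(a² + b²) = √(0.36160 + 0.06698) = 0.65466.
True dip = arctan(0.65466) = 33.2°, dipping toward WSW (azimuth ≈ 247°).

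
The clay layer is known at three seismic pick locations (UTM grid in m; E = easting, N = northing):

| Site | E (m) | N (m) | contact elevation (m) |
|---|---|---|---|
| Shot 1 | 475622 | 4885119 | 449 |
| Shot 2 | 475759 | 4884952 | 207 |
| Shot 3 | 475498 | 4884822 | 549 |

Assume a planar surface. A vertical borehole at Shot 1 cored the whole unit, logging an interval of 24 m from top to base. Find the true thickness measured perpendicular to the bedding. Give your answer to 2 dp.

Two edge vectors: Shot 1→Shot 2 = (137, -167, -242), Shot 1→Shot 3 = (-124, -297, 100).
Normal n = (Shot 1→Shot 2) × (Shot 1→Shot 3) = (-88574, 16308, -61397).
So ∂z/∂E = −n_x/n_z = −1.44264 and ∂z/∂N = −n_y/n_z = 0.26562.
|∇z| = √(a²+b²) = 1.46689, so dip δ = arctan(1.46689) = 55.72°.
True thickness = vertical thickness × cos δ = 24 × cos 55.72° = 13.52 m.

13.52 m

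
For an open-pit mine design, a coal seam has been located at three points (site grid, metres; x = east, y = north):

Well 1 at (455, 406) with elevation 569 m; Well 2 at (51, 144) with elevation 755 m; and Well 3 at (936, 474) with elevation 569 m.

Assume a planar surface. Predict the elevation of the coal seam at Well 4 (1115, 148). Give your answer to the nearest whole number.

888 m

Let the plane be z = a·x + b·y + c.
Well 2−Well 1: −404a − 262b = 186;  Well 3−Well 1: 481a + 68b = 0.
Solving gives a = 0.12834, b = −0.90782.
Then c = 569 − a·455 − b·406 = 879.18.
At (1115, 148): z = 143.1 − 134.4 + 879.18 = 887.9 m.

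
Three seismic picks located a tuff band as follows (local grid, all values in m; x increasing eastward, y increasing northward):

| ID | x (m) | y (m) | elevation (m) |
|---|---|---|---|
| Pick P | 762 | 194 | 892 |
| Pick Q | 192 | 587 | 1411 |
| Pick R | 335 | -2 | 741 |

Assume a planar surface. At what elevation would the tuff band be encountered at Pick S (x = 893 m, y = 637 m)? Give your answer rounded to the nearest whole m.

Let the plane be z = a·x + b·y + c.
Pick Q−Pick P: −570a + 393b = 519;  Pick R−Pick P: −427a − 196b = −151.
Solving gives a = −0.15161, b = 1.10071.
Then c = 892 − a·762 − b·194 = 793.99.
At (893, 637): z = −135.4 + 701.2 + 793.99 = 1359.8 m.

1360 m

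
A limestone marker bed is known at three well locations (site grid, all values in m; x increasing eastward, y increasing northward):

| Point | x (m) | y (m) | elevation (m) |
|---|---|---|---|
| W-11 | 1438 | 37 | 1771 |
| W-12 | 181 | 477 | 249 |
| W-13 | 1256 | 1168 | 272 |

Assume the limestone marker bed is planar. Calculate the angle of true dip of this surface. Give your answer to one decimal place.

Two edge vectors: W-11→W-12 = (-1257, 440, -1522), W-11→W-13 = (-182, 1131, -1499).
Normal n = (W-11→W-12) × (W-11→W-13) = (1061822, -1607239, -1341587).
So ∂z/∂x = −n_x/n_z = 0.79147 and ∂z/∂y = −n_y/n_z = −1.19801.
Gradient magnitude |∇z| = √(a² + b²) = √(0.62642 + 1.43524) = 1.43585.
True dip = arctan(1.43585) = 55.1°, dipping toward NNW (azimuth ≈ 327°).

55.1°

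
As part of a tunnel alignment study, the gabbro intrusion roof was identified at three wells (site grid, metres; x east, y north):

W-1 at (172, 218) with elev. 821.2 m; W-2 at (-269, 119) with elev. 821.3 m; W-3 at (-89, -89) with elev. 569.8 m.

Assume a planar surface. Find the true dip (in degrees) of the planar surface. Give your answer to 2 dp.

Let the plane be z = a·x + b·y + c.
W-2−W-1: −441a − 99b = 0.1;  W-3−W-1: −261a − 307b = −251.4.
Solving gives a = −0.22747, b = 1.01228.
Gradient magnitude |∇z| = √(a² + b²) = √(0.05174 + 1.02472) = 1.03753.
True dip = arctan(1.03753) = 46.06°, dipping toward SSE (azimuth ≈ 167°).

46.06°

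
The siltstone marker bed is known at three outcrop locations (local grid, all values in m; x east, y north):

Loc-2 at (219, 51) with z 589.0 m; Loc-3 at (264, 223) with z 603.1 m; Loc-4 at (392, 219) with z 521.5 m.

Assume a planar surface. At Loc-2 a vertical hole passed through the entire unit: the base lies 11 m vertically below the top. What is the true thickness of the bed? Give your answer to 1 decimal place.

9.1 m

Let the plane be z = a·x + b·y + c.
Loc-3−Loc-2: 45a + 172b = 14.1;  Loc-4−Loc-2: 173a + 168b = −67.5.
Solving gives a = −0.62979, b = 0.24675.
|∇z| = √(a²+b²) = 0.67640, so dip δ = arctan(0.67640) = 34.07°.
True thickness = vertical thickness × cos δ = 11 × cos 34.07° = 9.1 m.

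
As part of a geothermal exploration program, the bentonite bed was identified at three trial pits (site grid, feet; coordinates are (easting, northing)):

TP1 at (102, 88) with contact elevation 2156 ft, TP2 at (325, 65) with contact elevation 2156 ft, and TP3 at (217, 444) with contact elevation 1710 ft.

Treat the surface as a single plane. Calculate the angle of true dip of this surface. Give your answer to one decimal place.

50.6°

Two edge vectors: TP1→TP2 = (223, -23, 0), TP1→TP3 = (115, 356, -446).
Normal n = (TP1→TP2) × (TP1→TP3) = (10258, 99458, 82033).
So ∂z/∂E = −n_x/n_z = −0.12505 and ∂z/∂N = −n_y/n_z = −1.21241.
Gradient magnitude |∇z| = √(a² + b²) = √(0.01564 + 1.46995) = 1.21885.
True dip = arctan(1.21885) = 50.6°, dipping toward N (azimuth ≈ 006°).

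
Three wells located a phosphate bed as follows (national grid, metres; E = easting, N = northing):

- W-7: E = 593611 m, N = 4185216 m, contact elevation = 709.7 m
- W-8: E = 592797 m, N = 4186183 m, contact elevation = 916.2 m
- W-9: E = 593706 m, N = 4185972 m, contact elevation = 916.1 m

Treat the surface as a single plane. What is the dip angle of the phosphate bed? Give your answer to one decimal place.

15.2°

Two edge vectors: W-7→W-8 = (-814, 967, 206.5), W-7→W-9 = (95, 756, 206.4).
Normal n = (W-7→W-8) × (W-7→W-9) = (43474.8, 187627.1, -707249).
So ∂z/∂E = −n_x/n_z = 0.06147 and ∂z/∂N = −n_y/n_z = 0.26529.
Gradient magnitude |∇z| = √(a² + b²) = √(0.00378 + 0.07038) = 0.27232.
True dip = arctan(0.27232) = 15.2°, dipping toward SSW (azimuth ≈ 193°).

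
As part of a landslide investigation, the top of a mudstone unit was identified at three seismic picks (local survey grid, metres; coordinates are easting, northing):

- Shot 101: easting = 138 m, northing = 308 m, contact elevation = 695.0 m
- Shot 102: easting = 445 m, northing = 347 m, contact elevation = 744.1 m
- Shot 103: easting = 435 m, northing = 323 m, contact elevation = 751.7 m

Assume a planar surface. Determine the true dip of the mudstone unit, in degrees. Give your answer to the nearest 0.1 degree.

24.5°

Two edge vectors: Shot 101→Shot 102 = (307, 39, 49.1), Shot 101→Shot 103 = (297, 15, 56.7).
Normal n = (Shot 101→Shot 102) × (Shot 101→Shot 103) = (1474.8, -2824.2, -6978).
So ∂z/∂easting = −n_x/n_z = 0.21135 and ∂z/∂northing = −n_y/n_z = −0.40473.
Gradient magnitude |∇z| = √(a² + b²) = √(0.04467 + 0.16381) = 0.45659.
True dip = arctan(0.45659) = 24.5°, dipping toward NNW (azimuth ≈ 332°).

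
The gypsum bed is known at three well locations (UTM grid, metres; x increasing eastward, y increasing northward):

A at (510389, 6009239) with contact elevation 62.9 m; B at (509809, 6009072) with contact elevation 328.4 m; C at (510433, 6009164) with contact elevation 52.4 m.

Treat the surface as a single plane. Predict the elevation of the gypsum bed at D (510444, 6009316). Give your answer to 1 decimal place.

31.0 m

Two edge vectors: A→B = (-580, -167, 265.5), A→C = (44, -75, -10.5).
Normal n = (A→B) × (A→C) = (21666, 5592, 50848).
So ∂z/∂x = −n_x/n_z = −0.426093455 and ∂z/∂y = −n_y/n_z = −0.109974827.
Intercept c from A: 62.9 + 217473.41 + 660865.02 = 878401.33.
At (510444, 6009316): z = −217496.8 − 660873.5 + 878401.33 = 31.0 m.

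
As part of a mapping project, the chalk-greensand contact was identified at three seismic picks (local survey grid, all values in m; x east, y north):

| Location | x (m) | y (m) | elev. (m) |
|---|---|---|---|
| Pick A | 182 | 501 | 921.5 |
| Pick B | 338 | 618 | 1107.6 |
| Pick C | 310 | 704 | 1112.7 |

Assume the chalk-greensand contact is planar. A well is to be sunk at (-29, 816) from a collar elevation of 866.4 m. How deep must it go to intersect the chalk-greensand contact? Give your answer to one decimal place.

26.3 m

Two edge vectors: Pick A→Pick B = (156, 117, 186.1), Pick A→Pick C = (128, 203, 191.2).
Normal n = (Pick A→Pick B) × (Pick A→Pick C) = (-15407.9, -6006.4, 16692).
So ∂z/∂x = −n_x/n_z = 0.92307 and ∂z/∂y = −n_y/n_z = 0.35984.
Intercept c from Pick A: 921.5 − 168.00 − 180.28 = 573.22.
At (-29, 816): z_contact = −26.77 + 293.63 + 573.22 = 840.08 m.
Depth below ground = 866.4 − 840.08 = 26.3 m.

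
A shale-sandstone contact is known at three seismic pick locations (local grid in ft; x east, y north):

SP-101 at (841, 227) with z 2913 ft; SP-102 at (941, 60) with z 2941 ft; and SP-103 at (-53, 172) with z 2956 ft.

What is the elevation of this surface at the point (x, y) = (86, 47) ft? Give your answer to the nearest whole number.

2975 ft

Two edge vectors: SP-101→SP-102 = (100, -167, 28), SP-101→SP-103 = (-894, -55, 43).
Normal n = (SP-101→SP-102) × (SP-101→SP-103) = (-5641, -29332, -154798).
So ∂z/∂x = −n_x/n_z = −0.03644 and ∂z/∂y = −n_y/n_z = −0.18949.
Intercept c from SP-101: 2913 + 30.65 + 43.01 = 2986.66.
At (86, 47): z = −3.1 − 8.9 + 2986.66 = 2974.6 ft.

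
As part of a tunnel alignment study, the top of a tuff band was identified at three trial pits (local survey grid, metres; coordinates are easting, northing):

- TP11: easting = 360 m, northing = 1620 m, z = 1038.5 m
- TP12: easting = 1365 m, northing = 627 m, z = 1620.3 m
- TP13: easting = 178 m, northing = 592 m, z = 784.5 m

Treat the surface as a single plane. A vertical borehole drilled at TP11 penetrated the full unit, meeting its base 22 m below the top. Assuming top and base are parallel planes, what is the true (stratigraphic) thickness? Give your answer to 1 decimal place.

17.9 m

Two edge vectors: TP11→TP12 = (1005, -993, 581.8), TP11→TP13 = (-182, -1028, -254).
Normal n = (TP11→TP12) × (TP11→TP13) = (850312.4, 149382.4, -1213866).
So ∂z/∂easting = −n_x/n_z = 0.70050 and ∂z/∂northing = −n_y/n_z = 0.12306.
|∇z| = √(a²+b²) = 0.71123, so dip δ = arctan(0.71123) = 35.42°.
True thickness = vertical thickness × cos δ = 22 × cos 35.42° = 17.9 m.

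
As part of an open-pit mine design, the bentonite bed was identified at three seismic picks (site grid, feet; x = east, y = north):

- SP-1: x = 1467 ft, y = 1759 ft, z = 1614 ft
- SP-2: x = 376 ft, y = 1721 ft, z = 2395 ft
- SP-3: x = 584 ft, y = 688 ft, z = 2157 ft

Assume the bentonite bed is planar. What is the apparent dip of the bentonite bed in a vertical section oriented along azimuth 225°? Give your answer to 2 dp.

24.12°

Two edge vectors: SP-1→SP-2 = (-1091, -38, 781), SP-1→SP-3 = (-883, -1071, 543).
Normal n = (SP-1→SP-2) × (SP-1→SP-3) = (815817, -97210, 1134907).
So ∂z/∂x = −n_x/n_z = −0.71884 and ∂z/∂y = −n_y/n_z = 0.08565.
Unit vector along 225° is (sin 225°, cos 225°) = (-0.7071, -0.7071).
Slope in that direction = a·(-0.7071) + b·(-0.7071) = 0.44773.
Apparent dip = arctan|0.44773| = 24.12° (true dip is 35.9°, so apparent ≤ true as expected).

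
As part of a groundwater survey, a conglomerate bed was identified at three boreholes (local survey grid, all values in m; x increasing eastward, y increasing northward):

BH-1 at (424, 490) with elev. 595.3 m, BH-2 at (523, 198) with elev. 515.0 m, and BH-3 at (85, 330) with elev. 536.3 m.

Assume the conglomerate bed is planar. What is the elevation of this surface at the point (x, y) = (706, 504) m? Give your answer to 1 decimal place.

Let the plane be z = a·x + b·y + c.
BH-2−BH-1: 99a − 292b = −80.3;  BH-3−BH-1: −339a − 160b = −59.
Solving gives a = 0.03814, b = 0.28793.
Then c = 595.3 − a·424 − b·490 = 438.04.
At (706, 504): z = 26.9 + 145.1 + 438.04 = 610.1 m.

610.1 m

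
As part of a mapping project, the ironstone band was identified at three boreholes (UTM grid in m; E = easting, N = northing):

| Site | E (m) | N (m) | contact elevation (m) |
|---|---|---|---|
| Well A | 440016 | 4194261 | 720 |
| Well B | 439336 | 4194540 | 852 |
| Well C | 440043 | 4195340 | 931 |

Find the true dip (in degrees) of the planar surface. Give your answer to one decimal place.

Two edge vectors: Well A→Well B = (-680, 279, 132), Well A→Well C = (27, 1079, 211).
Normal n = (Well A→Well B) × (Well A→Well C) = (-83559, 147044, -741253).
So ∂z/∂E = −n_x/n_z = −0.11273 and ∂z/∂N = −n_y/n_z = 0.19837.
Gradient magnitude |∇z| = √(a² + b²) = √(0.01271 + 0.03935) = 0.22816.
True dip = arctan(0.22816) = 12.9°, dipping toward SSE (azimuth ≈ 150°).

12.9°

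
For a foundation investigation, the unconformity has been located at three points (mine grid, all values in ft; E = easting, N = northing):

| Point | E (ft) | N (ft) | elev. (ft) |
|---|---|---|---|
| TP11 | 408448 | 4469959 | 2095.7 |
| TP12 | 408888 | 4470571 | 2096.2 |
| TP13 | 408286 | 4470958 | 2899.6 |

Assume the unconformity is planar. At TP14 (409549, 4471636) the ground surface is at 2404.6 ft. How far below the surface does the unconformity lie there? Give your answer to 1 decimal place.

Two edge vectors: TP11→TP12 = (440, 612, 0.5), TP11→TP13 = (-162, 999, 803.9).
Normal n = (TP11→TP12) × (TP11→TP13) = (491487.3, -353797, 538704).
So ∂z/∂E = −n_x/n_z = −0.912351310 and ∂z/∂N = −n_y/n_z = 0.656755844.
Intercept c from TP11: 2095.7 + 372648.07 − 2935671.69 = −2560927.93.
At (409549, 4471636): z_contact = −373652.57 + 2936773.07 − 2560927.93 = 2192.58 ft.
Depth below ground = 2404.6 − 2192.58 = 212.0 ft.

212.0 ft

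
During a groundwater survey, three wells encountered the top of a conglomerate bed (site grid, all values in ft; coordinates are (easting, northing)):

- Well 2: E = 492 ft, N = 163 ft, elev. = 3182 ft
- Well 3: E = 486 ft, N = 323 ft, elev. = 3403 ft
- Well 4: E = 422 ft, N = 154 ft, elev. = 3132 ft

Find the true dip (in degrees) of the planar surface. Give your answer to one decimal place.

56.3°

Two edge vectors: Well 2→Well 3 = (-6, 160, 221), Well 2→Well 4 = (-70, -9, -50).
Normal n = (Well 2→Well 3) × (Well 2→Well 4) = (-6011, -15770, 11254).
So ∂z/∂E = −n_x/n_z = 0.53412 and ∂z/∂N = −n_y/n_z = 1.40128.
Gradient magnitude |∇z| = √(a² + b²) = √(0.28529 + 1.96358) = 1.49962.
True dip = arctan(1.49962) = 56.3°, dipping toward SSW (azimuth ≈ 201°).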